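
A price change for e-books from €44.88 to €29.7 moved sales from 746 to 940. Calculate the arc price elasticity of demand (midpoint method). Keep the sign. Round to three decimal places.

-0.565

ΔQ = 940 − 746 = 194; ΔP = 29.7 − 44.88 = -15.18.
Midpoints: P̄ = 37.29, Q̄ = 843.0.
ε = (ΔQ/ΔP)(P̄/Q̄) = (194/-15.18)(37.29/843.0).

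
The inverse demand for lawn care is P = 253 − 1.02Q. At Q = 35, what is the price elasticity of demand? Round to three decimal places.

At Q = 35, P = 253 − 1.02(35) = 217.30.
dP/dQ = −1.02, so dQ/dP = 1/(−1.02) = -0.980.
ε = (dQ/dP)(P/Q) = (-0.980)(217.30/35).

-6.087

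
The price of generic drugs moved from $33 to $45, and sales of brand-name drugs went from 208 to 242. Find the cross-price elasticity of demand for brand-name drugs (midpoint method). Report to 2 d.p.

0.49

ΔQ_x = 242 − 208 = 34; ΔP_y = 45 − 33 = 12.
Midpoints: P̄_y = 39.00, Q̄_x = 225.0.
ε_xy = (ΔQ_x/ΔP_y)(P̄_y/Q̄_x) = (34/12)(39.00/225.0).
ε_xy > 0, so the goods are substitutes.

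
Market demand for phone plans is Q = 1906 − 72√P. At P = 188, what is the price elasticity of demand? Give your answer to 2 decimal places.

-0.54

At P = 188, Q = 918.786.
dQ/dP = −72/(2√P) = -2.626.
ε = (dQ/dP)(P/Q) = (-2.626)(188/918.786).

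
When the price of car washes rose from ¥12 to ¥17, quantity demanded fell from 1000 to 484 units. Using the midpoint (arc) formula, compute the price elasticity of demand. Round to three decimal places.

-2.017

ΔQ = 484 − 1000 = -516; ΔP = 17 − 12 = 5.
Midpoints: P̄ = 14.50, Q̄ = 742.0.
ε = (ΔQ/ΔP)(P̄/Q̄) = (-516/5)(14.50/742.0).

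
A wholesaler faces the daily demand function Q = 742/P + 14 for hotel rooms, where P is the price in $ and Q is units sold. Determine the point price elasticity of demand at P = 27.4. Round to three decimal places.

-0.659

At P = 27.4, Q = 41.080.
dQ/dP = −742/P² = -0.988.
ε = (dQ/dP)(P/Q) = (-0.988)(27.4/41.080).
|ε| < 1, so demand is inelastic at this price.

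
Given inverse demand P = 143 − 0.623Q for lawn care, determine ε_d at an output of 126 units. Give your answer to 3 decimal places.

At Q = 126, P = 143 − 0.623(126) = 64.50.
dP/dQ = −0.623, so dQ/dP = 1/(−0.623) = -1.605.
ε = (dQ/dP)(P/Q) = (-1.605)(64.50/126).

-0.822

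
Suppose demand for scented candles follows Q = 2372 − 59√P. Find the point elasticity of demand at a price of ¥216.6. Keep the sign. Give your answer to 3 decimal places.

At P = 216.6, Q = 1503.677.
dQ/dP = −59/(2√P) = -2.004.
ε = (dQ/dP)(P/Q) = (-2.004)(216.6/1503.677).

-0.289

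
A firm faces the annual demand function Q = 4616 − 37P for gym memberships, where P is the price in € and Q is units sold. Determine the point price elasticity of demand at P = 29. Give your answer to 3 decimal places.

-0.303

At P = 29, Q = 3543.
dQ/dP = −37.
ε = (dQ/dP)(P/Q) = (-37)(29/3543).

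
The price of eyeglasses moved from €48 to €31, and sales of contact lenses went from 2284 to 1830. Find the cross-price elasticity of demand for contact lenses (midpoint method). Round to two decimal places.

0.51

ΔQ_x = 1830 − 2284 = -454; ΔP_y = 31 − 48 = -17.
Midpoints: P̄_y = 39.50, Q̄_x = 2057.0.
ε_xy = (ΔQ_x/ΔP_y)(P̄_y/Q̄_x) = (-454/-17)(39.50/2057.0).
ε_xy > 0, so the goods are substitutes.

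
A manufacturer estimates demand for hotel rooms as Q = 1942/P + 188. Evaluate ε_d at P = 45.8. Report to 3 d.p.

At P = 45.8, Q = 230.402.
dQ/dP = −1942/P² = -0.926.
ε = (dQ/dP)(P/Q) = (-0.926)(45.8/230.402).
|ε| < 1, so demand is inelastic at this price.

-0.184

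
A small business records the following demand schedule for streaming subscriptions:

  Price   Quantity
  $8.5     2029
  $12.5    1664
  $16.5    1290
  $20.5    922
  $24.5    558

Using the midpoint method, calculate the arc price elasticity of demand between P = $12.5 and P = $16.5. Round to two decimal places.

At P = 12.5, Q = 1664; at P = 16.5, Q = 1290.
ΔQ = -374, ΔP = 4.0. Midpoints: P̄ = 14.50, Q̄ = 1477.0.
ε = (ΔQ/ΔP)(P̄/Q̄) = (-374/4.0)(14.50/1477.0).

-0.92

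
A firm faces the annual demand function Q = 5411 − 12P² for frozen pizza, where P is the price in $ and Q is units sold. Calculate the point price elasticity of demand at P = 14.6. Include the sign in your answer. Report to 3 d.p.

At P = 14.6, Q = 2853.080.
dQ/dP = −24P = -350.400.
ε = (dQ/dP)(P/Q) = (-350.400)(14.6/2853.080).
|ε| > 1, so demand is elastic at this price.

-1.793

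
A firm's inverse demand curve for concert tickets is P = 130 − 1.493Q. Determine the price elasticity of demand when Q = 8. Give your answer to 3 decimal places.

-9.884

At Q = 8, P = 130 − 1.493(8) = 118.06.
dP/dQ = −1.493, so dQ/dP = 1/(−1.493) = -0.670.
ε = (dQ/dP)(P/Q) = (-0.670)(118.06/8).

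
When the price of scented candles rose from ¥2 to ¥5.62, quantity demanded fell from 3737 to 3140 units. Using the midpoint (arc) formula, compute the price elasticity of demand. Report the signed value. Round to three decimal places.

ΔQ = 3140 − 3737 = -597; ΔP = 5.62 − 2 = 3.62.
Midpoints: P̄ = 3.81, Q̄ = 3438.5.
ε = (ΔQ/ΔP)(P̄/Q̄) = (-597/3.62)(3.81/3438.5).

-0.183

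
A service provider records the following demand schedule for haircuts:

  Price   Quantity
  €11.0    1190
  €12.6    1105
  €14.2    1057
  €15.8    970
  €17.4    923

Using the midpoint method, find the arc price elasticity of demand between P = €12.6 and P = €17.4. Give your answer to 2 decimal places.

-0.56

At P = 12.6, Q = 1105; at P = 17.4, Q = 923.
ΔQ = -182, ΔP = 4.8. Midpoints: P̄ = 15.00, Q̄ = 1014.0.
ε = (ΔQ/ΔP)(P̄/Q̄) = (-182/4.8)(15.00/1014.0).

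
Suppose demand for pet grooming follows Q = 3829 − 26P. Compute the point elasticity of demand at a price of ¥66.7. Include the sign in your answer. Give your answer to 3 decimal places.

At P = 66.7, Q = 2094.800.
dQ/dP = −26.
ε = (dQ/dP)(P/Q) = (-26)(66.7/2094.800).

-0.828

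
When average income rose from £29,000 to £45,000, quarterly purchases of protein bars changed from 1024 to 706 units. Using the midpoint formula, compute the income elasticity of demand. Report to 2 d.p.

-0.85

ΔQ = -318, ΔI = 16000. Midpoints: Ī = 37,000, Q̄ = 865.0.
ε_I = (ΔQ/ΔI)(Ī/Q̄) = (-318/16000)(37000/865.0).
ε_I < 0, so the good is inferior.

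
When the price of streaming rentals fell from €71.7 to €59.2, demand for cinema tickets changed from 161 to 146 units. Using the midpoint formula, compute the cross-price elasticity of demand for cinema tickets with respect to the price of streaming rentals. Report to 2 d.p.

0.51

ΔQ_x = 146 − 161 = -15; ΔP_y = 59.2 − 71.7 = -12.5.
Midpoints: P̄_y = 65.45, Q̄_x = 153.5.
ε_xy = (ΔQ_x/ΔP_y)(P̄_y/Q̄_x) = (-15/-12.5)(65.45/153.5).
ε_xy > 0, so the goods are substitutes.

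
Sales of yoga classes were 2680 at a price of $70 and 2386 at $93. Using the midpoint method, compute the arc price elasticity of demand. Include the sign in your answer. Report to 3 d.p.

-0.411

ΔQ = 2386 − 2680 = -294; ΔP = 93 − 70 = 23.
Midpoints: P̄ = 81.50, Q̄ = 2533.0.
ε = (ΔQ/ΔP)(P̄/Q̄) = (-294/23)(81.50/2533.0).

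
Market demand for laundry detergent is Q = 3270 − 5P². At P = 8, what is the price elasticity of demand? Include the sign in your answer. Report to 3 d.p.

At P = 8, Q = 2950.
dQ/dP = −10P = -80.
ε = (dQ/dP)(P/Q) = (-80)(8/2950).

-0.217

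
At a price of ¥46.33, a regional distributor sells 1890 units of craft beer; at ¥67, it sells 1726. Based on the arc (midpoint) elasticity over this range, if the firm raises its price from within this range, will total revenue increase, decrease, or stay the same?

increase

Arc ε = (-164/20.67)(56.66/1808.0) ≈ -0.249.
|ε| = 0.25 < 1, so demand is inelastic. A price rise therefore raises total revenue.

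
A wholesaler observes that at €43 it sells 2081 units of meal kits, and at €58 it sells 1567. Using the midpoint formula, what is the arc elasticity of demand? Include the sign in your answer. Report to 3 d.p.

-0.949

ΔQ = 1567 − 2081 = -514; ΔP = 58 − 43 = 15.
Midpoints: P̄ = 50.50, Q̄ = 1824.0.
ε = (ΔQ/ΔP)(P̄/Q̄) = (-514/15)(50.50/1824.0).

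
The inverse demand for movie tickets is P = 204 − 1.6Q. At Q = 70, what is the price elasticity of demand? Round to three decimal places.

At Q = 70, P = 204 − 1.6(70) = 92.00.
dP/dQ = −1.6, so dQ/dP = 1/(−1.6) = -0.625.
ε = (dQ/dP)(P/Q) = (-0.625)(92.00/70).

-0.821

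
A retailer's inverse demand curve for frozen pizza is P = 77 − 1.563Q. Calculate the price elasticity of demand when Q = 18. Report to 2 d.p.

-1.74

At Q = 18, P = 77 − 1.563(18) = 48.87.
dP/dQ = −1.563, so dQ/dP = 1/(−1.563) = -0.640.
ε = (dQ/dP)(P/Q) = (-0.640)(48.87/18).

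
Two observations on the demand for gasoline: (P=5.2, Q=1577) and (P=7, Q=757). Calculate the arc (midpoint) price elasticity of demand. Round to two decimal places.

-2.38

ΔQ = 757 − 1577 = -820; ΔP = 7 − 5.2 = 1.8.
Midpoints: P̄ = 6.10, Q̄ = 1167.0.
ε = (ΔQ/ΔP)(P̄/Q̄) = (-820/1.8)(6.10/1167.0).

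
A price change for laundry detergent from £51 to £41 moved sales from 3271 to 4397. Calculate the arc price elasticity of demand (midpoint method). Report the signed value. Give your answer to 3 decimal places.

-1.351

ΔQ = 4397 − 3271 = 1126; ΔP = 41 − 51 = -10.
Midpoints: P̄ = 46.00, Q̄ = 3834.0.
ε = (ΔQ/ΔP)(P̄/Q̄) = (1126/-10)(46.00/3834.0).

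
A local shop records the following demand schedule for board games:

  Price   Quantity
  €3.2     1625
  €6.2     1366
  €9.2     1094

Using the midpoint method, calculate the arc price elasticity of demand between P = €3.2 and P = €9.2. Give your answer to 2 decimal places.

At P = 3.2, Q = 1625; at P = 9.2, Q = 1094.
ΔQ = -531, ΔP = 6.0. Midpoints: P̄ = 6.20, Q̄ = 1359.5.
ε = (ΔQ/ΔP)(P̄/Q̄) = (-531/6.0)(6.20/1359.5).

-0.40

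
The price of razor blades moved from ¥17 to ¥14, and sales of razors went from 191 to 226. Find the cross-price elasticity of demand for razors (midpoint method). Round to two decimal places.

-0.87

ΔQ_x = 226 − 191 = 35; ΔP_y = 14 − 17 = -3.
Midpoints: P̄_y = 15.50, Q̄_x = 208.5.
ε_xy = (ΔQ_x/ΔP_y)(P̄_y/Q̄_x) = (35/-3)(15.50/208.5).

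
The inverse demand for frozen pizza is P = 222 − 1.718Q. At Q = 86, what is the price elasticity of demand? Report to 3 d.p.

-0.503

At Q = 86, P = 222 − 1.718(86) = 74.25.
dP/dQ = −1.718, so dQ/dP = 1/(−1.718) = -0.582.
ε = (dQ/dP)(P/Q) = (-0.582)(74.25/86).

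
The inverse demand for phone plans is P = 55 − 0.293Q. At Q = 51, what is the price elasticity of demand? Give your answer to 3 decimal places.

At Q = 51, P = 55 − 0.293(51) = 40.06.
dP/dQ = −0.293, so dQ/dP = 1/(−0.293) = -3.413.
ε = (dQ/dP)(P/Q) = (-3.413)(40.06/51).

-2.681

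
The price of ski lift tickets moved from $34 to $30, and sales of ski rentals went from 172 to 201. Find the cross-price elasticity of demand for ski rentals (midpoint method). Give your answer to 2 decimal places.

-1.24

ΔQ_x = 201 − 172 = 29; ΔP_y = 30 − 34 = -4.
Midpoints: P̄_y = 32.00, Q̄_x = 186.5.
ε_xy = (ΔQ_x/ΔP_y)(P̄_y/Q̄_x) = (29/-4)(32.00/186.5).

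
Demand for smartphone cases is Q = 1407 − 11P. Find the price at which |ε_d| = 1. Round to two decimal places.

For linear demand Q = a − bP, ε = −bP/(a − bP). |ε| = 1 when bP = a − bP, i.e. P = a/(2b).
P = 1407/(2·11) = 1407/22 = 63.9545.

63.95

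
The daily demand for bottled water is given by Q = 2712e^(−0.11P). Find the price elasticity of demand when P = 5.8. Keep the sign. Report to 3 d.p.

At P = 5.8, Q = 1432.880.
dQ/dP = −0.11·2712e^(−0.11P) = −0.11Q = -157.617.
ε = (dQ/dP)(P/Q) = (-157.617)(5.8/1432.880).
|ε| < 1, so demand is inelastic at this price.

-0.638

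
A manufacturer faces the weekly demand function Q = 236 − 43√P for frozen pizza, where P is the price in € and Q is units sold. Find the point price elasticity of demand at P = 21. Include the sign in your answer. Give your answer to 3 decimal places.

-2.530

At P = 21, Q = 38.949.
dQ/dP = −43/(2√P) = -4.692.
ε = (dQ/dP)(P/Q) = (-4.692)(21/38.949).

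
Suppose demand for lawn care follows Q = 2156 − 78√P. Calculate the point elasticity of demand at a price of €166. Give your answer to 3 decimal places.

At P = 166, Q = 1151.040.
dQ/dP = −78/(2√P) = -3.027.
ε = (dQ/dP)(P/Q) = (-3.027)(166/1151.040).

-0.437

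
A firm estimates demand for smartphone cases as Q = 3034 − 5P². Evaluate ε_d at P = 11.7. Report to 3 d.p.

-0.583

At P = 11.7, Q = 2349.550.
dQ/dP = −10P = -117.
ε = (dQ/dP)(P/Q) = (-117)(11.7/2349.550).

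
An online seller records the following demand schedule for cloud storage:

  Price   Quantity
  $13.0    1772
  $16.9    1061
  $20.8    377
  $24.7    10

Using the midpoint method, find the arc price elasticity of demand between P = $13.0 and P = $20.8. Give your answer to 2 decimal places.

At P = 13.0, Q = 1772; at P = 20.8, Q = 377.
ΔQ = -1395, ΔP = 7.8. Midpoints: P̄ = 16.90, Q̄ = 1074.5.
ε = (ΔQ/ΔP)(P̄/Q̄) = (-1395/7.8)(16.90/1074.5).

-2.81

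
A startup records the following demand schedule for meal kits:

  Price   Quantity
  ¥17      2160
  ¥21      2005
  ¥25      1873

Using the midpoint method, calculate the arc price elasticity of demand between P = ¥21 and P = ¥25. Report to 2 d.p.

-0.39

At P = 21, Q = 2005; at P = 25, Q = 1873.
ΔQ = -132, ΔP = 4. Midpoints: P̄ = 23.00, Q̄ = 1939.0.
ε = (ΔQ/ΔP)(P̄/Q̄) = (-132/4)(23.00/1939.0).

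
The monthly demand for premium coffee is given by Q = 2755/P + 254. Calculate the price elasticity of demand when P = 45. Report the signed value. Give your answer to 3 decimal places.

At P = 45, Q = 315.222.
dQ/dP = −2755/P² = -1.360.
ε = (dQ/dP)(P/Q) = (-1.360)(45/315.222).

-0.194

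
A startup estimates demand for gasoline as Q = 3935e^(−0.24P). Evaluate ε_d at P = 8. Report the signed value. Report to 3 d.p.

At P = 8, Q = 576.898.
dQ/dP = −0.24·3935e^(−0.24P) = −0.24Q = -138.456.
ε = (dQ/dP)(P/Q) = (-138.456)(8/576.898).

-1.920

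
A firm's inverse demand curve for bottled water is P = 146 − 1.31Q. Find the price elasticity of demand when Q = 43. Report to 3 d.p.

-1.592

At Q = 43, P = 146 − 1.31(43) = 89.67.
dP/dQ = −1.31, so dQ/dP = 1/(−1.31) = -0.763.
ε = (dQ/dP)(P/Q) = (-0.763)(89.67/43).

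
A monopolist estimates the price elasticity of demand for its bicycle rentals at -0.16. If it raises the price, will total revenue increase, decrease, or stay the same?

|ε| = 0.16 < 1, so demand is inelastic. A price rise therefore raises total revenue.

increase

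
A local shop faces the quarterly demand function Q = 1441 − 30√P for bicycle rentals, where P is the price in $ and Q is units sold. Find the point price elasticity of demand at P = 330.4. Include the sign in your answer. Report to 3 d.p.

-0.304

At P = 330.4, Q = 895.693.
dQ/dP = −30/(2√P) = -0.825.
ε = (dQ/dP)(P/Q) = (-0.825)(330.4/895.693).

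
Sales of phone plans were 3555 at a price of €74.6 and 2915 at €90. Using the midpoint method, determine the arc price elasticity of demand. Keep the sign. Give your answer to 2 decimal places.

ΔQ = 2915 − 3555 = -640; ΔP = 90 − 74.6 = 15.4.
Midpoints: P̄ = 82.30, Q̄ = 3235.0.
ε = (ΔQ/ΔP)(P̄/Q̄) = (-640/15.4)(82.30/3235.0).

-1.06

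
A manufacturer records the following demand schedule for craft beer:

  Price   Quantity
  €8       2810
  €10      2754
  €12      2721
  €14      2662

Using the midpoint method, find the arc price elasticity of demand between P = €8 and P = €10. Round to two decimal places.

-0.09

At P = 8, Q = 2810; at P = 10, Q = 2754.
ΔQ = -56, ΔP = 2. Midpoints: P̄ = 9.00, Q̄ = 2782.0.
ε = (ΔQ/ΔP)(P̄/Q̄) = (-56/2)(9.00/2782.0).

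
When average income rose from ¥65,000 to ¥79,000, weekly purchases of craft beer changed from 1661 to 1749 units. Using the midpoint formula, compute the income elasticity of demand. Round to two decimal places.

0.27

ΔQ = 88, ΔI = 14000. Midpoints: Ī = 72,000, Q̄ = 1705.0.
ε_I = (ΔQ/ΔI)(Ī/Q̄) = (88/14000)(72000/1705.0).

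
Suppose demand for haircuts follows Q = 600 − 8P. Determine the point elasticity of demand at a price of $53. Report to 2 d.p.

-2.41

At P = 53, Q = 176.
dQ/dP = −8.
ε = (dQ/dP)(P/Q) = (-8)(53/176).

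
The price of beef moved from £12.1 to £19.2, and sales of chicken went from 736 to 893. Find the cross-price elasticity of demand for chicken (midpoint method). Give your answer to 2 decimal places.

0.42

ΔQ_x = 893 − 736 = 157; ΔP_y = 19.2 − 12.1 = 7.1.
Midpoints: P̄_y = 15.65, Q̄_x = 814.5.
ε_xy = (ΔQ_x/ΔP_y)(P̄_y/Q̄_x) = (157/7.1)(15.65/814.5).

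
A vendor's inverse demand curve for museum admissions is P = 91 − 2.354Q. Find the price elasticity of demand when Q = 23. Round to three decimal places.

At Q = 23, P = 91 − 2.354(23) = 36.86.
dP/dQ = −2.354, so dQ/dP = 1/(−2.354) = -0.425.
ε = (dQ/dP)(P/Q) = (-0.425)(36.86/23).

-0.681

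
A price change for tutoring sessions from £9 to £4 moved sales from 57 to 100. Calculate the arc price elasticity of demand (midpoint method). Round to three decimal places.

ΔQ = 100 − 57 = 43; ΔP = 4 − 9 = -5.
Midpoints: P̄ = 6.50, Q̄ = 78.5.
ε = (ΔQ/ΔP)(P̄/Q̄) = (43/-5)(6.50/78.5).

-0.712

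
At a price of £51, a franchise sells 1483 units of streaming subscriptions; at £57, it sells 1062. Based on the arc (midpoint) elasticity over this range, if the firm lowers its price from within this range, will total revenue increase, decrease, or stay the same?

Arc ε = (-421/6)(54.00/1272.5) ≈ -2.978.
|ε| = 2.98 > 1, so demand is elastic. A price cut therefore raises total revenue.

increase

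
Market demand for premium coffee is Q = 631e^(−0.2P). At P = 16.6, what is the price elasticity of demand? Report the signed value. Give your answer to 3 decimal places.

-3.320

At P = 16.6, Q = 22.812.
dQ/dP = −0.2·631e^(−0.2P) = −0.2Q = -4.562.
ε = (dQ/dP)(P/Q) = (-4.562)(16.6/22.812).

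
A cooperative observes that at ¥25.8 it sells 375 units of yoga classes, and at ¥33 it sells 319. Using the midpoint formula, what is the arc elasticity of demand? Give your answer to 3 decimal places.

ΔQ = 319 − 375 = -56; ΔP = 33 − 25.8 = 7.2.
Midpoints: P̄ = 29.40, Q̄ = 347.0.
ε = (ΔQ/ΔP)(P̄/Q̄) = (-56/7.2)(29.40/347.0).

-0.659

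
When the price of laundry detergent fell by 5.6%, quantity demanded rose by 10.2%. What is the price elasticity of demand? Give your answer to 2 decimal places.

ε = %ΔQ / %ΔP = (10.2)/(-5.6) = -1.821.

-1.82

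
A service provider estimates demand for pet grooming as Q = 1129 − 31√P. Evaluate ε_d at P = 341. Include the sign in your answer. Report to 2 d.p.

-0.51

At P = 341, Q = 556.548.
dQ/dP = −31/(2√P) = -0.839.
ε = (dQ/dP)(P/Q) = (-0.839)(341/556.548).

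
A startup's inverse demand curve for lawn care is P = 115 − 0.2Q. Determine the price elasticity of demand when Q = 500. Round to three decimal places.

-0.150

At Q = 500, P = 115 − 0.2(500) = 15.00.
dP/dQ = −0.2, so dQ/dP = 1/(−0.2) = -5.000.
ε = (dQ/dP)(P/Q) = (-5.000)(15.00/500).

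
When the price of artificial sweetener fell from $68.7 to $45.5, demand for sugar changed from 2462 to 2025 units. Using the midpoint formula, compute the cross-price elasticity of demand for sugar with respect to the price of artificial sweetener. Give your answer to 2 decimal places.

ΔQ_x = 2025 − 2462 = -437; ΔP_y = 45.5 − 68.7 = -23.2.
Midpoints: P̄_y = 57.10, Q̄_x = 2243.5.
ε_xy = (ΔQ_x/ΔP_y)(P̄_y/Q̄_x) = (-437/-23.2)(57.10/2243.5).

0.48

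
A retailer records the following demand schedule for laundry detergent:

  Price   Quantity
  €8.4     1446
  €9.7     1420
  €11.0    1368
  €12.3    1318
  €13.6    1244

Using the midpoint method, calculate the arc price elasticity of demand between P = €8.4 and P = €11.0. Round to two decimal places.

At P = 8.4, Q = 1446; at P = 11.0, Q = 1368.
ΔQ = -78, ΔP = 2.6. Midpoints: P̄ = 9.70, Q̄ = 1407.0.
ε = (ΔQ/ΔP)(P̄/Q̄) = (-78/2.6)(9.70/1407.0).

-0.21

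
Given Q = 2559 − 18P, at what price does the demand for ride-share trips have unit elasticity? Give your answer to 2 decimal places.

For linear demand Q = a − bP, ε = −bP/(a − bP). |ε| = 1 when bP = a − bP, i.e. P = a/(2b).
P = 2559/(2·18) = 2559/36 = 71.0833.

71.08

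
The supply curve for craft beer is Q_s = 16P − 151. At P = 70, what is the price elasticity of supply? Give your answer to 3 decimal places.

1.156

At P = 70, Q_s = 969.
dQ_s/dP = 16.
ε_s = (dQ_s/dP)(P/Q_s) = (16)(70/969).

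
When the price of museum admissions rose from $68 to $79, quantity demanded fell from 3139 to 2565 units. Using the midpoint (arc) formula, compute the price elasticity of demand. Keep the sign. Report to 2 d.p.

-1.34

ΔQ = 2565 − 3139 = -574; ΔP = 79 − 68 = 11.
Midpoints: P̄ = 73.50, Q̄ = 2852.0.
ε = (ΔQ/ΔP)(P̄/Q̄) = (-574/11)(73.50/2852.0).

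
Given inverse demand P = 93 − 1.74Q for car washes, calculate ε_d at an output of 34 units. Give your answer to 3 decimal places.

-0.572

At Q = 34, P = 93 − 1.74(34) = 33.84.
dP/dQ = −1.74, so dQ/dP = 1/(−1.74) = -0.575.
ε = (dQ/dP)(P/Q) = (-0.575)(33.84/34).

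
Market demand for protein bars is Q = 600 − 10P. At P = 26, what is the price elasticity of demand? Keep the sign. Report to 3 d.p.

-0.765

At P = 26, Q = 340.
dQ/dP = −10.
ε = (dQ/dP)(P/Q) = (-10)(26/340).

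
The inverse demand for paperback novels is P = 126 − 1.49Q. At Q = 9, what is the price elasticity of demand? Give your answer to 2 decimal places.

At Q = 9, P = 126 − 1.49(9) = 112.59.
dP/dQ = −1.49, so dQ/dP = 1/(−1.49) = -0.671.
ε = (dQ/dP)(P/Q) = (-0.671)(112.59/9).

-8.40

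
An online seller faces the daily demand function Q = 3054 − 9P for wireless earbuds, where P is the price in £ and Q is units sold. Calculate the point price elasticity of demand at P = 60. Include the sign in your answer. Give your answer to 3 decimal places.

-0.215

At P = 60, Q = 2514.
dQ/dP = −9.
ε = (dQ/dP)(P/Q) = (-9)(60/2514).
|ε| < 1, so demand is inelastic at this price.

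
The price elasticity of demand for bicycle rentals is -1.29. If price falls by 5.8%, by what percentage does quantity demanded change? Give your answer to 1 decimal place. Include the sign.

%ΔQ ≈ ε × %ΔP = (-1.29)(-5.8%) = 7.48%.

7.5%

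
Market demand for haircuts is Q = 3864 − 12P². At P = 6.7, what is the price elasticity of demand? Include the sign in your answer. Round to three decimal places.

-0.324

At P = 6.7, Q = 3325.320.
dQ/dP = −24P = -160.800.
ε = (dQ/dP)(P/Q) = (-160.800)(6.7/3325.320).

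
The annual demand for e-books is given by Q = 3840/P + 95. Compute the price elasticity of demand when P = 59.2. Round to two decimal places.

At P = 59.2, Q = 159.865.
dQ/dP = −3840/P² = -1.096.
ε = (dQ/dP)(P/Q) = (-1.096)(59.2/159.865).
|ε| < 1, so demand is inelastic at this price.

-0.41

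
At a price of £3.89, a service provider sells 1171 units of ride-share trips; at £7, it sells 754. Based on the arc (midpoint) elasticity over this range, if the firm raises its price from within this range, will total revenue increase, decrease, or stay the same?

Arc ε = (-417/3.11)(5.45/962.5) ≈ -0.759.
|ε| = 0.76 < 1, so demand is inelastic. A price rise therefore raises total revenue.

increase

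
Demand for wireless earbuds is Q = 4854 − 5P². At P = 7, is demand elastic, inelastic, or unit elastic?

inelastic

Q = 4609, dQ/dP = -70.
ε = (dQ/dP)(P/Q) ≈ -0.106.
|ε| = 0.11 < 1.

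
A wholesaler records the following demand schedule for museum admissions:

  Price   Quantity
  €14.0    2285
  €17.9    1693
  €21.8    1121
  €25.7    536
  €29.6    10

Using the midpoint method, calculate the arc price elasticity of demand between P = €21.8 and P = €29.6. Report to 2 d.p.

-6.47

At P = 21.8, Q = 1121; at P = 29.6, Q = 10.
ΔQ = -1111, ΔP = 7.8. Midpoints: P̄ = 25.70, Q̄ = 565.5.
ε = (ΔQ/ΔP)(P̄/Q̄) = (-1111/7.8)(25.70/565.5).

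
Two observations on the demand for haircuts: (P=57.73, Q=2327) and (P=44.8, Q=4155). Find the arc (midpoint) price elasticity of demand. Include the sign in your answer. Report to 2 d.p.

-2.24

ΔQ = 4155 − 2327 = 1828; ΔP = 44.8 − 57.73 = -12.93.
Midpoints: P̄ = 51.27, Q̄ = 3241.0.
ε = (ΔQ/ΔP)(P̄/Q̄) = (1828/-12.93)(51.27/3241.0).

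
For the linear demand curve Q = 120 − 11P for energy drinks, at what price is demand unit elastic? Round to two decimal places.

For linear demand Q = a − bP, ε = −bP/(a − bP). |ε| = 1 when bP = a − bP, i.e. P = a/(2b).
P = 120/(2·11) = 120/22 = 5.4545.

5.45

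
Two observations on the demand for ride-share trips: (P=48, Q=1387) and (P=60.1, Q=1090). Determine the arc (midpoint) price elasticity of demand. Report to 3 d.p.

-1.071

ΔQ = 1090 − 1387 = -297; ΔP = 60.1 − 48 = 12.1.
Midpoints: P̄ = 54.05, Q̄ = 1238.5.
ε = (ΔQ/ΔP)(P̄/Q̄) = (-297/12.1)(54.05/1238.5).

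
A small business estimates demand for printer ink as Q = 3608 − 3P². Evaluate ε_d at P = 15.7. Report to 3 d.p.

-0.516

At P = 15.7, Q = 2868.530.
dQ/dP = −6P = -94.200.
ε = (dQ/dP)(P/Q) = (-94.200)(15.7/2868.530).
|ε| < 1, so demand is inelastic at this price.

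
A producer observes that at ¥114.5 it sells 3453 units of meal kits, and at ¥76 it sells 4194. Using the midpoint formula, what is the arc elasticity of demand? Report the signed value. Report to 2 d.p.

-0.48

ΔQ = 4194 − 3453 = 741; ΔP = 76 − 114.5 = -38.5.
Midpoints: P̄ = 95.25, Q̄ = 3823.5.
ε = (ΔQ/ΔP)(P̄/Q̄) = (741/-38.5)(95.25/3823.5).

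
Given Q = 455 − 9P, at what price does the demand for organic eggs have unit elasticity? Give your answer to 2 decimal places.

For linear demand Q = a − bP, ε = −bP/(a − bP). |ε| = 1 when bP = a − bP, i.e. P = a/(2b).
P = 455/(2·9) = 455/18 = 25.2778.

25.28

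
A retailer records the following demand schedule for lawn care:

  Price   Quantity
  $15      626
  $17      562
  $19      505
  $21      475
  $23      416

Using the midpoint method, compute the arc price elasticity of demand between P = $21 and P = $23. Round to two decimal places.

At P = 21, Q = 475; at P = 23, Q = 416.
ΔQ = -59, ΔP = 2. Midpoints: P̄ = 22.00, Q̄ = 445.5.
ε = (ΔQ/ΔP)(P̄/Q̄) = (-59/2)(22.00/445.5).

-1.46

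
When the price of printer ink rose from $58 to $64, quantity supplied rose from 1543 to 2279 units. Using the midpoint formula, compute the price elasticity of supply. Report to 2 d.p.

3.92

ΔQ = 2279 − 1543 = 736; ΔP = 64 − 58 = 6.
Midpoints: P̄ = 61.00, Q̄ = 1911.0.
ε_s = (ΔQ/ΔP)(P̄/Q̄) = (736/6)(61.00/1911.0).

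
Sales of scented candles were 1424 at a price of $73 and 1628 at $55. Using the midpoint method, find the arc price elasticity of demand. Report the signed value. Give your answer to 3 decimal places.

-0.475

ΔQ = 1628 − 1424 = 204; ΔP = 55 − 73 = -18.
Midpoints: P̄ = 64.00, Q̄ = 1526.0.
ε = (ΔQ/ΔP)(P̄/Q̄) = (204/-18)(64.00/1526.0).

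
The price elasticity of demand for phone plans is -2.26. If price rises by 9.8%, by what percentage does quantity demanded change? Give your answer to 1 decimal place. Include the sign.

%ΔQ ≈ ε × %ΔP = (-2.26)(9.8%) = -22.15%.

-22.1%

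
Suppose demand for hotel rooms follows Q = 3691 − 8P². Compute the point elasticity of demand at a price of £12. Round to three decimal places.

At P = 12, Q = 2539.
dQ/dP = −16P = -192.
ε = (dQ/dP)(P/Q) = (-192)(12/2539).
|ε| < 1, so demand is inelastic at this price.

-0.907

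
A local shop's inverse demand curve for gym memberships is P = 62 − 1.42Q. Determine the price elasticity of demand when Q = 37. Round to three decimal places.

At Q = 37, P = 62 − 1.42(37) = 9.46.
dP/dQ = −1.42, so dQ/dP = 1/(−1.42) = -0.704.
ε = (dQ/dP)(P/Q) = (-0.704)(9.46/37).

-0.180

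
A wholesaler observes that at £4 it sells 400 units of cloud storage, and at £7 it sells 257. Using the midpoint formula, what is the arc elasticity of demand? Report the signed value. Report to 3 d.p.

ΔQ = 257 − 400 = -143; ΔP = 7 − 4 = 3.
Midpoints: P̄ = 5.50, Q̄ = 328.5.
ε = (ΔQ/ΔP)(P̄/Q̄) = (-143/3)(5.50/328.5).

-0.798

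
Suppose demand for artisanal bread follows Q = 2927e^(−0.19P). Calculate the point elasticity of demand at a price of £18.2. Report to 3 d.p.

-3.458

At P = 18.2, Q = 92.179.
dQ/dP = −0.19·2927e^(−0.19P) = −0.19Q = -17.514.
ε = (dQ/dP)(P/Q) = (-17.514)(18.2/92.179).
|ε| > 1, so demand is elastic at this price.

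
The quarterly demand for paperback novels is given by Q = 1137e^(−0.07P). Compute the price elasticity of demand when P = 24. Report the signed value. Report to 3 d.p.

-1.680

At P = 24, Q = 211.907.
dQ/dP = −0.07·1137e^(−0.07P) = −0.07Q = -14.834.
ε = (dQ/dP)(P/Q) = (-14.834)(24/211.907).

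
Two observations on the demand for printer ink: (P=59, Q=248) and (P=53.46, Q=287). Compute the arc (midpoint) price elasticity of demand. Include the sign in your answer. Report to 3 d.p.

-1.480

ΔQ = 287 − 248 = 39; ΔP = 53.46 − 59 = -5.54.
Midpoints: P̄ = 56.23, Q̄ = 267.5.
ε = (ΔQ/ΔP)(P̄/Q̄) = (39/-5.54)(56.23/267.5).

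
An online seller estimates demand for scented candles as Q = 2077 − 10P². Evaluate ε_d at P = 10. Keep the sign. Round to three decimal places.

At P = 10, Q = 1077.
dQ/dP = −20P = -200.
ε = (dQ/dP)(P/Q) = (-200)(10/1077).
|ε| > 1, so demand is elastic at this price.

-1.857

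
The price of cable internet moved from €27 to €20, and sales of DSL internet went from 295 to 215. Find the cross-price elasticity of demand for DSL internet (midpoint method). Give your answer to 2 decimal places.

1.05

ΔQ_x = 215 − 295 = -80; ΔP_y = 20 − 27 = -7.
Midpoints: P̄_y = 23.50, Q̄_x = 255.0.
ε_xy = (ΔQ_x/ΔP_y)(P̄_y/Q̄_x) = (-80/-7)(23.50/255.0).
ε_xy > 0, so the goods are substitutes.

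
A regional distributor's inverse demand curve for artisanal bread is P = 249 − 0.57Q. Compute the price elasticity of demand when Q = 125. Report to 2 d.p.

At Q = 125, P = 249 − 0.57(125) = 177.75.
dP/dQ = −0.57, so dQ/dP = 1/(−0.57) = -1.754.
ε = (dQ/dP)(P/Q) = (-1.754)(177.75/125).

-2.49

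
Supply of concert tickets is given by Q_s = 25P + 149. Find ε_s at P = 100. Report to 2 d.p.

0.94

At P = 100, Q_s = 2649.
dQ_s/dP = 25.
ε_s = (dQ_s/dP)(P/Q_s) = (25)(100/2649).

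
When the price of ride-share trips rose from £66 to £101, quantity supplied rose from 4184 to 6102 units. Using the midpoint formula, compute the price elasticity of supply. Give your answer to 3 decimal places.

ΔQ = 6102 − 4184 = 1918; ΔP = 101 − 66 = 35.
Midpoints: P̄ = 83.50, Q̄ = 5143.0.
ε_s = (ΔQ/ΔP)(P̄/Q̄) = (1918/35)(83.50/5143.0).

0.890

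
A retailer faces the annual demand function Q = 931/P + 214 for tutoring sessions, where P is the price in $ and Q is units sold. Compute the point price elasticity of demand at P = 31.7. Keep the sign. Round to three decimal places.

-0.121

At P = 31.7, Q = 243.369.
dQ/dP = −931/P² = -0.926.
ε = (dQ/dP)(P/Q) = (-0.926)(31.7/243.369).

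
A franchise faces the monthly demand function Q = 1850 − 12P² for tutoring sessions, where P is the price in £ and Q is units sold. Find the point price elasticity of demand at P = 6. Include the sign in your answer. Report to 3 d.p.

At P = 6, Q = 1418.
dQ/dP = −24P = -144.
ε = (dQ/dP)(P/Q) = (-144)(6/1418).

-0.609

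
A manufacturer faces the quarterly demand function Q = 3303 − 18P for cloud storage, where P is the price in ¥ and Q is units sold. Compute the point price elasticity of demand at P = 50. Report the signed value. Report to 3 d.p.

At P = 50, Q = 2403.
dQ/dP = −18.
ε = (dQ/dP)(P/Q) = (-18)(50/2403).
|ε| < 1, so demand is inelastic at this price.

-0.375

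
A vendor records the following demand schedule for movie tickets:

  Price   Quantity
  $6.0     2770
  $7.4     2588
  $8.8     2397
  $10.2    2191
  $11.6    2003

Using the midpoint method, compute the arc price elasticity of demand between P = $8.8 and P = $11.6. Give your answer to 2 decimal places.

At P = 8.8, Q = 2397; at P = 11.6, Q = 2003.
ΔQ = -394, ΔP = 2.8. Midpoints: P̄ = 10.20, Q̄ = 2200.0.
ε = (ΔQ/ΔP)(P̄/Q̄) = (-394/2.8)(10.20/2200.0).

-0.65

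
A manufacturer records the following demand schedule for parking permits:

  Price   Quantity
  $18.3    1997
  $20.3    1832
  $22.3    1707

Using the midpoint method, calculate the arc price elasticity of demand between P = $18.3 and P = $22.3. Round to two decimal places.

-0.79

At P = 18.3, Q = 1997; at P = 22.3, Q = 1707.
ΔQ = -290, ΔP = 4.0. Midpoints: P̄ = 20.30, Q̄ = 1852.0.
ε = (ΔQ/ΔP)(P̄/Q̄) = (-290/4.0)(20.30/1852.0).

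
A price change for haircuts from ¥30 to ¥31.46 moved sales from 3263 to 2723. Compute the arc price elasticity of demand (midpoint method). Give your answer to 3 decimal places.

-3.797

ΔQ = 2723 − 3263 = -540; ΔP = 31.46 − 30 = 1.46.
Midpoints: P̄ = 30.73, Q̄ = 2993.0.
ε = (ΔQ/ΔP)(P̄/Q̄) = (-540/1.46)(30.73/2993.0).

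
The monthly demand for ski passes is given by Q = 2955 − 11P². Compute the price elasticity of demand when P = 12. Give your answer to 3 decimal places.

-2.311

At P = 12, Q = 1371.
dQ/dP = −22P = -264.
ε = (dQ/dP)(P/Q) = (-264)(12/1371).
|ε| > 1, so demand is elastic at this price.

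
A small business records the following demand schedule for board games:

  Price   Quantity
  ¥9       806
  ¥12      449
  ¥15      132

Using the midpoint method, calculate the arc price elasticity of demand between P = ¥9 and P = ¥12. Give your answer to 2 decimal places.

At P = 9, Q = 806; at P = 12, Q = 449.
ΔQ = -357, ΔP = 3. Midpoints: P̄ = 10.50, Q̄ = 627.5.
ε = (ΔQ/ΔP)(P̄/Q̄) = (-357/3)(10.50/627.5).

-1.99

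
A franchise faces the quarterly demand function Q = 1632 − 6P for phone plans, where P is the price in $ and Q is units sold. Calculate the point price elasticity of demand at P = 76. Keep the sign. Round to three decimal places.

-0.388

At P = 76, Q = 1176.
dQ/dP = −6.
ε = (dQ/dP)(P/Q) = (-6)(76/1176).
|ε| < 1, so demand is inelastic at this price.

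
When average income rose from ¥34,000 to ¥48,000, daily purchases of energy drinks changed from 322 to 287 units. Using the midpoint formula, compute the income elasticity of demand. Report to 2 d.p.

ΔQ = -35, ΔI = 14000. Midpoints: Ī = 41,000, Q̄ = 304.5.
ε_I = (ΔQ/ΔI)(Ī/Q̄) = (-35/14000)(41000/304.5).

-0.34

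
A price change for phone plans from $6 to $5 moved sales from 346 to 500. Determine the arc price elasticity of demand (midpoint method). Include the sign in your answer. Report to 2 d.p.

ΔQ = 500 − 346 = 154; ΔP = 5 − 6 = -1.
Midpoints: P̄ = 5.50, Q̄ = 423.0.
ε = (ΔQ/ΔP)(P̄/Q̄) = (154/-1)(5.50/423.0).

-2.00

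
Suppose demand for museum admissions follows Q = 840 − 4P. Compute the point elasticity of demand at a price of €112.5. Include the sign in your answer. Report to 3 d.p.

At P = 112.5, Q = 390.
dQ/dP = −4.
ε = (dQ/dP)(P/Q) = (-4)(112.5/390).

-1.154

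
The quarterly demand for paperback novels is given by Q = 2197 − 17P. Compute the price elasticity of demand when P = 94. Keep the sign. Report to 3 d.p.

At P = 94, Q = 599.
dQ/dP = −17.
ε = (dQ/dP)(P/Q) = (-17)(94/599).
|ε| > 1, so demand is elastic at this price.

-2.668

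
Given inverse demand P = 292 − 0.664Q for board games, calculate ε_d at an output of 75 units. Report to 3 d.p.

-4.863

At Q = 75, P = 292 − 0.664(75) = 242.20.
dP/dQ = −0.664, so dQ/dP = 1/(−0.664) = -1.506.
ε = (dQ/dP)(P/Q) = (-1.506)(242.20/75).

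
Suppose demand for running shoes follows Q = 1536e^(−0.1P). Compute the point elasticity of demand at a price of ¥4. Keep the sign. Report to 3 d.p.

-0.400

At P = 4, Q = 1029.612.
dQ/dP = −0.1·1536e^(−0.1P) = −0.1Q = -102.961.
ε = (dQ/dP)(P/Q) = (-102.961)(4/1029.612).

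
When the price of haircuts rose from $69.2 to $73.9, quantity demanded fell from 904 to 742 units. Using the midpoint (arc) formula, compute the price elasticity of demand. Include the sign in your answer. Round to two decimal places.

ΔQ = 742 − 904 = -162; ΔP = 73.9 − 69.2 = 4.7.
Midpoints: P̄ = 71.55, Q̄ = 823.0.
ε = (ΔQ/ΔP)(P̄/Q̄) = (-162/4.7)(71.55/823.0).

-3.00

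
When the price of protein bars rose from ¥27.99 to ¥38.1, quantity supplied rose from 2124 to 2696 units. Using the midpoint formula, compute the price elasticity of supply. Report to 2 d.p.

0.78

ΔQ = 2696 − 2124 = 572; ΔP = 38.1 − 27.99 = 10.11.
Midpoints: P̄ = 33.05, Q̄ = 2410.0.
ε_s = (ΔQ/ΔP)(P̄/Q̄) = (572/10.11)(33.05/2410.0).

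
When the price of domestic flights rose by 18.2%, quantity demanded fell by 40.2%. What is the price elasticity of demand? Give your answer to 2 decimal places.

ε = %ΔQ / %ΔP = (-40.2)/(18.2) = -2.209.

-2.21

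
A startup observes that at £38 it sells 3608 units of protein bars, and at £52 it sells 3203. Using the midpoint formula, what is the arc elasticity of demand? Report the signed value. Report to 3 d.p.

ΔQ = 3203 − 3608 = -405; ΔP = 52 − 38 = 14.
Midpoints: P̄ = 45.00, Q̄ = 3405.5.
ε = (ΔQ/ΔP)(P̄/Q̄) = (-405/14)(45.00/3405.5).

-0.382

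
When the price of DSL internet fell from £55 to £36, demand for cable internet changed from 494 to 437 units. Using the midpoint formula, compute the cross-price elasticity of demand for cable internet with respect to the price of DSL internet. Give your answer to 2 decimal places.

ΔQ_x = 437 − 494 = -57; ΔP_y = 36 − 55 = -19.
Midpoints: P̄_y = 45.50, Q̄_x = 465.5.
ε_xy = (ΔQ_x/ΔP_y)(P̄_y/Q̄_x) = (-57/-19)(45.50/465.5).

0.29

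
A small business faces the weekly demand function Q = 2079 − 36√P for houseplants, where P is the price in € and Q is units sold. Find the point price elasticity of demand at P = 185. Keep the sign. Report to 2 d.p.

-0.15

At P = 185, Q = 1589.347.
dQ/dP = −36/(2√P) = -1.323.
ε = (dQ/dP)(P/Q) = (-1.323)(185/1589.347).
|ε| < 1, so demand is inelastic at this price.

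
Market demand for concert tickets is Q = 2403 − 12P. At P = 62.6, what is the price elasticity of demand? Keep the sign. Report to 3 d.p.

-0.455

At P = 62.6, Q = 1651.800.
dQ/dP = −12.
ε = (dQ/dP)(P/Q) = (-12)(62.6/1651.800).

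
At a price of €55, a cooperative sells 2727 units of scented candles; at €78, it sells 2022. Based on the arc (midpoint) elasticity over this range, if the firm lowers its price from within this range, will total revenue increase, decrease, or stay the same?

Arc ε = (-705/23)(66.50/2374.5) ≈ -0.858.
|ε| = 0.86 < 1, so demand is inelastic. A price cut therefore reduces total revenue.

decrease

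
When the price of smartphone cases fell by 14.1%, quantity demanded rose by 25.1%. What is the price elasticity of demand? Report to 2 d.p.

-1.78

ε = %ΔQ / %ΔP = (25.1)/(-14.1) = -1.780.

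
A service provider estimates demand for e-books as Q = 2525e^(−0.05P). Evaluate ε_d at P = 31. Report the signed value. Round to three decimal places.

At P = 31, Q = 535.926.
dQ/dP = −0.05·2525e^(−0.05P) = −0.05Q = -26.796.
ε = (dQ/dP)(P/Q) = (-26.796)(31/535.926).

-1.550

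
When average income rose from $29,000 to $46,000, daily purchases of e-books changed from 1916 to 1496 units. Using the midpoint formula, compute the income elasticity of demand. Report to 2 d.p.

-0.54

ΔQ = -420, ΔI = 17000. Midpoints: Ī = 37,500, Q̄ = 1706.0.
ε_I = (ΔQ/ΔI)(Ī/Q̄) = (-420/17000)(37500/1706.0).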